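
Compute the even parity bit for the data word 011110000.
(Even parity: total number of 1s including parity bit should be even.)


Number of 1s in data: 4
Parity bit: 0

0


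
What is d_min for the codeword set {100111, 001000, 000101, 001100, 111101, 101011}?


Comparing all pairs, minimum distance: 1
Can detect 0 errors, correct 0 errors

1


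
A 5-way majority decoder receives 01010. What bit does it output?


Ones: 2 out of 5
Threshold: 3

0 (2/5 voted 1)


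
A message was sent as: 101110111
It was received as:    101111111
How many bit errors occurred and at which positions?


XOR: 000001000

1 error(s) at position(s): 5


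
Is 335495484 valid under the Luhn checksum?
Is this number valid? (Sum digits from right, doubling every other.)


Luhn sum = 47
47 mod 10 = 7

Invalid (Luhn sum mod 10 = 7)


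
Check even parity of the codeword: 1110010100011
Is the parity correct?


Number of 1s: 7

No, parity error (7 ones)


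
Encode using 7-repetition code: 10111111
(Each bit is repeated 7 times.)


Each bit -> 7 copies

11111110000000111111111111111111111111111111111111111111


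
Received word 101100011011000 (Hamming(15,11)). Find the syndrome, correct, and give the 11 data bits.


Syndrome = 0: no error detected

Data: 10001011000 (no errors)


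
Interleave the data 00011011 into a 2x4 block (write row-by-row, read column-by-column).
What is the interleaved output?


Matrix:
  0001
  1011
Read columns: 01000111

01000111


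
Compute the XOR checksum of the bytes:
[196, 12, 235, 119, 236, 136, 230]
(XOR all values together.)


XOR chain: 196 ^ 12 ^ 235 ^ 119 ^ 236 ^ 136 ^ 230 = 214

214


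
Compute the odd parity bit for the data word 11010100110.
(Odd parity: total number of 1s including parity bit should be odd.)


Number of 1s in data: 6
Parity bit: 1

1


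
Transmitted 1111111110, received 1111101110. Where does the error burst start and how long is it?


XOR: 0000010000

Burst at position 5, length 1


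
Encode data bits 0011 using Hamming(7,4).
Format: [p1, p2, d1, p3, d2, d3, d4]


Parity bits: p1=1, p2=0, p3=0

1000011


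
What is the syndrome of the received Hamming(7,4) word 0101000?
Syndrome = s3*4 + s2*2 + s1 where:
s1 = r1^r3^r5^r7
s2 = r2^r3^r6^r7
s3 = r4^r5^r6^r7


s1=0, s2=1, s3=1

Syndrome = 6 (error at position 6)


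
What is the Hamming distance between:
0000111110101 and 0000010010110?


XOR: 0000101100011
Count of 1s: 5

5


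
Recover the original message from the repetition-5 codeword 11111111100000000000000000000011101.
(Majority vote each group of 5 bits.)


Groups: 11111, 11110, 00000, 00000, 00000, 00000, 11101
Majority votes: 1100001

1100001


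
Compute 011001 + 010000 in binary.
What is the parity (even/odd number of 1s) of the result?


011001 = 25
010000 = 16
Sum = 41 = 101001
1s count = 3

odd parity (3 ones in 101001)


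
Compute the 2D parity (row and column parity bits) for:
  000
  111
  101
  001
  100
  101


Row parities: 010110
Column parities: 010

Row P: 010110, Col P: 010, Corner: 1


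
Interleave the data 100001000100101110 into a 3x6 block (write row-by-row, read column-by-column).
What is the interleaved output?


Matrix:
  100001
  000100
  101110
Read columns: 101000001011001100

101000001011001100


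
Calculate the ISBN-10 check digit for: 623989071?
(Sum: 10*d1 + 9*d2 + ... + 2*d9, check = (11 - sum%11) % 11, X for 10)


Weighted sum: 281
281 mod 11 = 6

Check digit: 5


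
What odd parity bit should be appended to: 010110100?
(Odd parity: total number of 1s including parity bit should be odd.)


Number of 1s in data: 4
Parity bit: 1

1


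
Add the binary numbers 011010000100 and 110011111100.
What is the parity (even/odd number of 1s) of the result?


011010000100 = 1668
110011111100 = 3324
Sum = 4992 = 1001110000000
1s count = 4

even parity (4 ones in 1001110000000)


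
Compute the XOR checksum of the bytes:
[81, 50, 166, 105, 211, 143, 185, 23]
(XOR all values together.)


XOR chain: 81 ^ 50 ^ 166 ^ 105 ^ 211 ^ 143 ^ 185 ^ 23 = 94

94


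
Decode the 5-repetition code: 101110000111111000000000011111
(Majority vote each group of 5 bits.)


Groups: 10111, 00001, 11111, 00000, 00000, 11111
Majority votes: 101001

101001


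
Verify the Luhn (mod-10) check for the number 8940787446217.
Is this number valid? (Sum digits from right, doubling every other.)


Luhn sum = 68
68 mod 10 = 8

Invalid (Luhn sum mod 10 = 8)


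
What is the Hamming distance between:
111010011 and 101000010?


XOR: 010010001
Count of 1s: 3

3


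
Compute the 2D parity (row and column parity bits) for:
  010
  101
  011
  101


Row parities: 1000
Column parities: 001

Row P: 1000, Col P: 001, Corner: 1


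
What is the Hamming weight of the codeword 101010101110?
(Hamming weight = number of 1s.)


Counting 1s in 101010101110

7


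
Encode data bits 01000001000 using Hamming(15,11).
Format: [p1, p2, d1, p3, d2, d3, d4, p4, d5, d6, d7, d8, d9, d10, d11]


Parity bits: p1=1, p2=0, p3=0, p4=1

100010010001000


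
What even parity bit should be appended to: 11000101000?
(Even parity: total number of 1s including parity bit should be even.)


Number of 1s in data: 4
Parity bit: 0

0


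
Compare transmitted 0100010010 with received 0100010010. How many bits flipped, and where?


XOR: 0000000000

0 errors (received matches sent)


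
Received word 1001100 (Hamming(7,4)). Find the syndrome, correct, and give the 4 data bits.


Syndrome = 0: no error detected

Data: 0100 (no errors)


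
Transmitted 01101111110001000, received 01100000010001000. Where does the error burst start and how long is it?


XOR: 00001111100000000

Burst at position 4, length 5


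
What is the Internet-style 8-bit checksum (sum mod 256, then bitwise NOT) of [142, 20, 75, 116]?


Sum = 353 mod 256 = 97
Complement = 158

158


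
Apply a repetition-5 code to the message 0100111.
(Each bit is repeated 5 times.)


Each bit -> 5 copies

00000111110000000000111111111111111


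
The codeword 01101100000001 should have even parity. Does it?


Number of 1s: 5

No, parity error (5 ones)


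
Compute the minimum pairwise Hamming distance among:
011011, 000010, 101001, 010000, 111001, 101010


Comparing all pairs, minimum distance: 1
Can detect 0 errors, correct 0 errors

1


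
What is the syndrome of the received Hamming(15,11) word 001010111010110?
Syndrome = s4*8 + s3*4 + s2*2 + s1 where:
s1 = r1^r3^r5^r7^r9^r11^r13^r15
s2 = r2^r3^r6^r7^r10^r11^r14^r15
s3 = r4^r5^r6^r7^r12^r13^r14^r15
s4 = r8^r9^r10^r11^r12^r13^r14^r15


s1=0, s2=0, s3=0, s4=1

Syndrome = 8 (error at position 8)


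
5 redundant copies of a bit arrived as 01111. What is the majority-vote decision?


Ones: 4 out of 5
Threshold: 3

1 (4/5 voted 1)


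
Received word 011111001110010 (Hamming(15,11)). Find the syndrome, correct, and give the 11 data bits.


Syndrome = 0: no error detected

Data: 11101110010 (no errors)


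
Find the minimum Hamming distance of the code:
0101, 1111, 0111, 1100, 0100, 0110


Comparing all pairs, minimum distance: 1
Can detect 0 errors, correct 0 errors

1


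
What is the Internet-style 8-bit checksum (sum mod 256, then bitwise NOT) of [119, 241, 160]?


Sum = 520 mod 256 = 8
Complement = 247

247


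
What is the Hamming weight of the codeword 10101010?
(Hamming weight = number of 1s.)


Counting 1s in 10101010

4


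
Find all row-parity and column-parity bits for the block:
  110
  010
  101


Row parities: 010
Column parities: 001

Row P: 010, Col P: 001, Corner: 1


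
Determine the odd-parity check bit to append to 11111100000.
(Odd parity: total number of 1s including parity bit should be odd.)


Number of 1s in data: 6
Parity bit: 1

1


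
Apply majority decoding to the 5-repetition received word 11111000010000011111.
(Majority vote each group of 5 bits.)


Groups: 11111, 00001, 00000, 11111
Majority votes: 1001

1001


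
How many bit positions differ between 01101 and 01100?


XOR: 00001
Count of 1s: 1

1


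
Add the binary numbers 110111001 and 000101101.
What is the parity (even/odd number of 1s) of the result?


110111001 = 441
000101101 = 45
Sum = 486 = 111100110
1s count = 6

even parity (6 ones in 111100110)


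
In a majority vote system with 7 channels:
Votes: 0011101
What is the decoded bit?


Ones: 4 out of 7
Threshold: 4

1 (4/7 voted 1)


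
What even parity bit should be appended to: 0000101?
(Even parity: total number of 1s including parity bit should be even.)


Number of 1s in data: 2
Parity bit: 0

0


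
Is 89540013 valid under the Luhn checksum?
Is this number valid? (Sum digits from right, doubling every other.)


Luhn sum = 26
26 mod 10 = 6

Invalid (Luhn sum mod 10 = 6)


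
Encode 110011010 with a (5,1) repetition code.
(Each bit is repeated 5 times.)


Each bit -> 5 copies

111111111100000000001111111111000001111100000


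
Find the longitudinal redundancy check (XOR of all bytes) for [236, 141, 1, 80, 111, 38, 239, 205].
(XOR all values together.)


XOR chain: 236 ^ 141 ^ 1 ^ 80 ^ 111 ^ 38 ^ 239 ^ 205 = 91

91


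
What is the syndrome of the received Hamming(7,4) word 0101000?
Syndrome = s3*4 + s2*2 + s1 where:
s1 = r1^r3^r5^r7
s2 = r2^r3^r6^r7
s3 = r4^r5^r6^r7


s1=0, s2=1, s3=1

Syndrome = 6 (error at position 6)


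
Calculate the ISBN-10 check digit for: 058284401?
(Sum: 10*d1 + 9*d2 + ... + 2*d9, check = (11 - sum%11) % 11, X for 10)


Weighted sum: 209
209 mod 11 = 0

Check digit: 0


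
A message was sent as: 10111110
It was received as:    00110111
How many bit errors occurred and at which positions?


XOR: 10001001

3 error(s) at position(s): 0, 4, 7


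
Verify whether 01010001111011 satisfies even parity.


Number of 1s: 8

Yes, parity is correct (8 ones)


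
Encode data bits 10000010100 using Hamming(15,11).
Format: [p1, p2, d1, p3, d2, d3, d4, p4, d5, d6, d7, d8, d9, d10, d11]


Parity bits: p1=1, p2=0, p3=1, p4=0

101100000010100


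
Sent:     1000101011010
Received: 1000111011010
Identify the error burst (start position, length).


XOR: 0000010000000

Burst at position 5, length 1


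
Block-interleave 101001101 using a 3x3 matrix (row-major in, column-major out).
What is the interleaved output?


Matrix:
  101
  001
  101
Read columns: 101000111

101000111


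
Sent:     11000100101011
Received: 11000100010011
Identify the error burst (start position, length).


XOR: 00000000111000

Burst at position 8, length 3


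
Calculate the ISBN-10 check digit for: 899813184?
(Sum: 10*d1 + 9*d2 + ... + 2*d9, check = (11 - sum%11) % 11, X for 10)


Weighted sum: 346
346 mod 11 = 5

Check digit: 6


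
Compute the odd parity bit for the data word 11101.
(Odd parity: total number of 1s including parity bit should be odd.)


Number of 1s in data: 4
Parity bit: 1

1


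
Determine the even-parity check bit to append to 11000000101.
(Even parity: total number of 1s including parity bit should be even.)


Number of 1s in data: 4
Parity bit: 0

0


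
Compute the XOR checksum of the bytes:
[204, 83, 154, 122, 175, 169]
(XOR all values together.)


XOR chain: 204 ^ 83 ^ 154 ^ 122 ^ 175 ^ 169 = 121

121


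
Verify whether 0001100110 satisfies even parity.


Number of 1s: 4

Yes, parity is correct (4 ones)


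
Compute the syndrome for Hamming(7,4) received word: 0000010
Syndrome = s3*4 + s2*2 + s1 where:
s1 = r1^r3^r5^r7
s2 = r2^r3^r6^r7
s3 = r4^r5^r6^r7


s1=0, s2=1, s3=1

Syndrome = 6 (error at position 6)


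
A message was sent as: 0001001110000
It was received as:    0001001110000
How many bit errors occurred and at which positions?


XOR: 0000000000000

0 errors (received matches sent)


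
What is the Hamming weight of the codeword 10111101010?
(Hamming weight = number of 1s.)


Counting 1s in 10111101010

7


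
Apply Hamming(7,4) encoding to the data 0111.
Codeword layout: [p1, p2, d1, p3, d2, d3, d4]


Parity bits: p1=0, p2=0, p3=1

0001111


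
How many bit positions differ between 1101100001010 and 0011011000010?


XOR: 1110111001000
Count of 1s: 7

7


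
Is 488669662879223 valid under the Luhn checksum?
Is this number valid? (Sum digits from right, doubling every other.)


Luhn sum = 80
80 mod 10 = 0

Valid (Luhn sum mod 10 = 0)


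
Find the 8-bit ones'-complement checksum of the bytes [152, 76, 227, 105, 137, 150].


Sum = 847 mod 256 = 79
Complement = 176

176


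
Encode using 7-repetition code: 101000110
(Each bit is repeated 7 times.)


Each bit -> 7 copies

111111100000001111111000000000000000000000111111111111110000000


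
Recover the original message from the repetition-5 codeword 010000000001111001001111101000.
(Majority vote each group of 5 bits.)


Groups: 01000, 00000, 01111, 00100, 11111, 01000
Majority votes: 001010

001010


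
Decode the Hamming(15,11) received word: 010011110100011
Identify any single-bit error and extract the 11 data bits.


Syndrome = 5: error at position 5

Data: 00110100011 (corrected bit 5)


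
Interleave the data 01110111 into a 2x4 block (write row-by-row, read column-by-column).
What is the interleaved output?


Matrix:
  0111
  0111
Read columns: 00111111

00111111


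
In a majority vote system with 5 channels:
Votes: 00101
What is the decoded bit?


Ones: 2 out of 5
Threshold: 3

0 (2/5 voted 1)


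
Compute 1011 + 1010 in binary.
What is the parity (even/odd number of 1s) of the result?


1011 = 11
1010 = 10
Sum = 21 = 10101
1s count = 3

odd parity (3 ones in 10101)


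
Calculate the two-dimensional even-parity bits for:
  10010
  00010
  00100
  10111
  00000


Row parities: 01100
Column parities: 00011

Row P: 01100, Col P: 00011, Corner: 0


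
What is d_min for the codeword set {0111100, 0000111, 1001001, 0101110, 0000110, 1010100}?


Comparing all pairs, minimum distance: 1
Can detect 0 errors, correct 0 errors

1


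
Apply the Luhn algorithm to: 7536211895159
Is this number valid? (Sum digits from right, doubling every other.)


Luhn sum = 47
47 mod 10 = 7

Invalid (Luhn sum mod 10 = 7)


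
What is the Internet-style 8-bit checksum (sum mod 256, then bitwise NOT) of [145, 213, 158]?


Sum = 516 mod 256 = 4
Complement = 251

251


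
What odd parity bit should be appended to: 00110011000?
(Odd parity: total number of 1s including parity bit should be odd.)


Number of 1s in data: 4
Parity bit: 1

1


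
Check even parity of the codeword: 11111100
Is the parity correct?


Number of 1s: 6

Yes, parity is correct (6 ones)


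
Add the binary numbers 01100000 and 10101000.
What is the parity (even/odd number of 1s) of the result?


01100000 = 96
10101000 = 168
Sum = 264 = 100001000
1s count = 2

even parity (2 ones in 100001000)


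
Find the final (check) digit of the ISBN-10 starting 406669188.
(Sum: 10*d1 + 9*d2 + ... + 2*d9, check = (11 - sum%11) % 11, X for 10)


Weighted sum: 255
255 mod 11 = 2

Check digit: 9


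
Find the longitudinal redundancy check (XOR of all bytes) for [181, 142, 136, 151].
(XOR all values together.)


XOR chain: 181 ^ 142 ^ 136 ^ 151 = 36

36


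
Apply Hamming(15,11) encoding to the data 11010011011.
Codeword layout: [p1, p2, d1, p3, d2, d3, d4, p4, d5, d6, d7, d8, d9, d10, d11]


Parity bits: p1=1, p2=1, p3=1, p4=0

111110100011011


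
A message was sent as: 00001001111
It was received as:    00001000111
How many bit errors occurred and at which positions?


XOR: 00000001000

1 error(s) at position(s): 7


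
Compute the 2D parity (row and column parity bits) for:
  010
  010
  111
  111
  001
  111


Row parities: 111111
Column parities: 110

Row P: 111111, Col P: 110, Corner: 0


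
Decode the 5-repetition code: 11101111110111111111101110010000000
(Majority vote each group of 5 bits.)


Groups: 11101, 11111, 01111, 11111, 10111, 00100, 00000
Majority votes: 1111100

1111100


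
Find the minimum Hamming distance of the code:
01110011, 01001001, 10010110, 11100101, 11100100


Comparing all pairs, minimum distance: 1
Can detect 0 errors, correct 0 errors

1


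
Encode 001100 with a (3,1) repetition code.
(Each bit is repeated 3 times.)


Each bit -> 3 copies

000000111111000000


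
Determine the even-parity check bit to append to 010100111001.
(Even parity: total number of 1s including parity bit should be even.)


Number of 1s in data: 6
Parity bit: 0

0


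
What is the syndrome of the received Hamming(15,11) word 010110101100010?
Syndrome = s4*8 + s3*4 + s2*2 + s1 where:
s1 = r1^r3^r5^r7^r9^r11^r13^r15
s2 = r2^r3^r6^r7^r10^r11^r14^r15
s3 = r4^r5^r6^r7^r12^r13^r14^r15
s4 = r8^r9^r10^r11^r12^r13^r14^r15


s1=1, s2=0, s3=0, s4=1

Syndrome = 9 (error at position 9)


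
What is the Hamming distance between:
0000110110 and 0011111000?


XOR: 0011001110
Count of 1s: 5

5


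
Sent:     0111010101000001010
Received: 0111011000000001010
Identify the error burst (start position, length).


XOR: 0000001101000000000

Burst at position 6, length 4


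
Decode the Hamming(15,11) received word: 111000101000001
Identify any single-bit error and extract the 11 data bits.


Syndrome = 1: error at position 1

Data: 10011000001 (corrected bit 1)


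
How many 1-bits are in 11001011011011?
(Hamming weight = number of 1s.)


Counting 1s in 11001011011011

9


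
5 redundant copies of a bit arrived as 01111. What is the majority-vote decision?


Ones: 4 out of 5
Threshold: 3

1 (4/5 voted 1)


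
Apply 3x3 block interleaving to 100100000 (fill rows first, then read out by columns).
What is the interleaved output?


Matrix:
  100
  100
  000
Read columns: 110000000

110000000


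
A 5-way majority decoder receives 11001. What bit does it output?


Ones: 3 out of 5
Threshold: 3

1 (3/5 voted 1)


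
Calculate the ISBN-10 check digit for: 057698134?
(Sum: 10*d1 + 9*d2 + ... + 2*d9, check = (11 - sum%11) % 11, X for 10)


Weighted sum: 258
258 mod 11 = 5

Check digit: 6


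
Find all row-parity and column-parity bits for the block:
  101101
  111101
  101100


Row parities: 011
Column parities: 111100

Row P: 011, Col P: 111100, Corner: 0


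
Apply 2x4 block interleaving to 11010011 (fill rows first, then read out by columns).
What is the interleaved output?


Matrix:
  1101
  0011
Read columns: 10100111

10100111


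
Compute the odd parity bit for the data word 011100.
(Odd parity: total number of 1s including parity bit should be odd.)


Number of 1s in data: 3
Parity bit: 0

0


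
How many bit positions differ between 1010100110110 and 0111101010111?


XOR: 1101001100001
Count of 1s: 6

6


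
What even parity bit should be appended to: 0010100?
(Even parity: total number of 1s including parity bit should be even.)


Number of 1s in data: 2
Parity bit: 0

0


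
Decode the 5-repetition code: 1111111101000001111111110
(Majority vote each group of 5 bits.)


Groups: 11111, 11101, 00000, 11111, 11110
Majority votes: 11011

11011


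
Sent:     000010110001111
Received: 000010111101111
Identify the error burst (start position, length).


XOR: 000000001100000

Burst at position 8, length 2


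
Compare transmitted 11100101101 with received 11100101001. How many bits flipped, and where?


XOR: 00000000100

1 error(s) at position(s): 8


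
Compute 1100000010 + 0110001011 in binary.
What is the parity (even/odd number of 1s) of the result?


1100000010 = 770
0110001011 = 395
Sum = 1165 = 10010001101
1s count = 5

odd parity (5 ones in 10010001101)


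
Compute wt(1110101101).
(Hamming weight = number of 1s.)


Counting 1s in 1110101101

7


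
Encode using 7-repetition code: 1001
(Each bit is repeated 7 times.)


Each bit -> 7 copies

1111111000000000000001111111


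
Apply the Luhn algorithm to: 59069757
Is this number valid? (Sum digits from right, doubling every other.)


Luhn sum = 40
40 mod 10 = 0

Valid (Luhn sum mod 10 = 0)


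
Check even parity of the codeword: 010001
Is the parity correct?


Number of 1s: 2

Yes, parity is correct (2 ones)


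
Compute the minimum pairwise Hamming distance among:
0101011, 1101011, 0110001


Comparing all pairs, minimum distance: 1
Can detect 0 errors, correct 0 errors

1


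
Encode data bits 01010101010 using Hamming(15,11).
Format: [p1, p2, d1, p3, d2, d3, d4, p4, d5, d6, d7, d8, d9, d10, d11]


Parity bits: p1=0, p2=1, p3=0, p4=1

010010110101010


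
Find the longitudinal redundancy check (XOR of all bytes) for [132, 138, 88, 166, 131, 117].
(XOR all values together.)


XOR chain: 132 ^ 138 ^ 88 ^ 166 ^ 131 ^ 117 = 6

6


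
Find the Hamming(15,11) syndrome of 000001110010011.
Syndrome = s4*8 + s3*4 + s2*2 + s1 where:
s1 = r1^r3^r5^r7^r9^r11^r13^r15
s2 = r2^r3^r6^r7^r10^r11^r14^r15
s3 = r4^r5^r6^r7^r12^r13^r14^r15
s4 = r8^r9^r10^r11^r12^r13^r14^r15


s1=1, s2=1, s3=0, s4=0

Syndrome = 3 (error at position 3)


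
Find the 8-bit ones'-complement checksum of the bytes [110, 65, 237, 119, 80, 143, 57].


Sum = 811 mod 256 = 43
Complement = 212

212


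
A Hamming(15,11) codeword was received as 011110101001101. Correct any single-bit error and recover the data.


Syndrome = 0: no error detected

Data: 11011001101 (no errors)


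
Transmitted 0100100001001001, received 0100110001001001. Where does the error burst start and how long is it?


XOR: 0000010000000000

Burst at position 5, length 1


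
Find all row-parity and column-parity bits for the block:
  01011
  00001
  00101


Row parities: 110
Column parities: 01111

Row P: 110, Col P: 01111, Corner: 0


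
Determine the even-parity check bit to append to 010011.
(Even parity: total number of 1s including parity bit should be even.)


Number of 1s in data: 3
Parity bit: 1

1


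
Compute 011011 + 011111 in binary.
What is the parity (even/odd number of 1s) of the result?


011011 = 27
011111 = 31
Sum = 58 = 111010
1s count = 4

even parity (4 ones in 111010)


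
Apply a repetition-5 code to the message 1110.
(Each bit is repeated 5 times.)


Each bit -> 5 copies

11111111111111100000


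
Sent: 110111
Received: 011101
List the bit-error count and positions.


XOR: 101010

3 error(s) at position(s): 0, 2, 4


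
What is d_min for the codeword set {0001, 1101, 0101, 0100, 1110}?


Comparing all pairs, minimum distance: 1
Can detect 0 errors, correct 0 errors

1


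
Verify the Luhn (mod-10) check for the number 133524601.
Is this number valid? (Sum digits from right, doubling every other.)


Luhn sum = 28
28 mod 10 = 8

Invalid (Luhn sum mod 10 = 8)


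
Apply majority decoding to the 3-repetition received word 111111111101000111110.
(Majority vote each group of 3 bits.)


Groups: 111, 111, 111, 101, 000, 111, 110
Majority votes: 1111011

1111011


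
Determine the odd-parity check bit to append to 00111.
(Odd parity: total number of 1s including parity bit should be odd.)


Number of 1s in data: 3
Parity bit: 0

0


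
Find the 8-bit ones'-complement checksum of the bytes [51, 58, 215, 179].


Sum = 503 mod 256 = 247
Complement = 8

8


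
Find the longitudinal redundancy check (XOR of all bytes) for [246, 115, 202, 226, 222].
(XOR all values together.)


XOR chain: 246 ^ 115 ^ 202 ^ 226 ^ 222 = 115

115


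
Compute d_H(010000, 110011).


XOR: 100011
Count of 1s: 3

3


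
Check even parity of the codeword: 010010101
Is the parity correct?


Number of 1s: 4

Yes, parity is correct (4 ones)


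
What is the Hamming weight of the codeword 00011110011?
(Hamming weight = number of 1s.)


Counting 1s in 00011110011

6


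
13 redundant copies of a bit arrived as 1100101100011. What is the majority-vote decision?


Ones: 7 out of 13
Threshold: 7

1 (7/13 voted 1)


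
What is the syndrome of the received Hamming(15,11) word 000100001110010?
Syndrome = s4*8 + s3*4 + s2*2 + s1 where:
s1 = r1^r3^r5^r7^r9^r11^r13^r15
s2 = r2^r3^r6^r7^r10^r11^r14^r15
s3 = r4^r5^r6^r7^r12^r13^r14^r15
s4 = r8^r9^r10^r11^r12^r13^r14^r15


s1=0, s2=1, s3=0, s4=0

Syndrome = 2 (error at position 2)


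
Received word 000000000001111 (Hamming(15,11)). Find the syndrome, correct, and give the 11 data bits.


Syndrome = 0: no error detected

Data: 00000001111 (no errors)


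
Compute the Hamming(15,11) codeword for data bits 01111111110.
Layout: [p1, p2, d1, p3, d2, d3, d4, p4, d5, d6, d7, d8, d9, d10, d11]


Parity bits: p1=1, p2=1, p3=0, p4=0

110011101111110


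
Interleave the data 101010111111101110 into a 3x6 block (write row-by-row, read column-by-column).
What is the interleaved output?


Matrix:
  101010
  111111
  101110
Read columns: 111010111011111010

111010111011111010


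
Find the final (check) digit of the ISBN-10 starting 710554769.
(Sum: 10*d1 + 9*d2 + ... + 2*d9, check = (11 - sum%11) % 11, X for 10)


Weighted sum: 228
228 mod 11 = 8

Check digit: 3


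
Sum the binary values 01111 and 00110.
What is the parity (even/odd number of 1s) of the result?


01111 = 15
00110 = 6
Sum = 21 = 10101
1s count = 3

odd parity (3 ones in 10101)


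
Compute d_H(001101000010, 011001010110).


XOR: 010100010100
Count of 1s: 4

4


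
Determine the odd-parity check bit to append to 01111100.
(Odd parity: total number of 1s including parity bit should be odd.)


Number of 1s in data: 5
Parity bit: 0

0


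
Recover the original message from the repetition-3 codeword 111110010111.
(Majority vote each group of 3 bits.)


Groups: 111, 110, 010, 111
Majority votes: 1101

1101


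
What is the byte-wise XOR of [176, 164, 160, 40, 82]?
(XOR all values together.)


XOR chain: 176 ^ 164 ^ 160 ^ 40 ^ 82 = 206

206


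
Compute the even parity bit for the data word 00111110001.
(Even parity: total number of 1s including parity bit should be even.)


Number of 1s in data: 6
Parity bit: 0

0


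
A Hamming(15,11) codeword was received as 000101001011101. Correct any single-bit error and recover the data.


Syndrome = 14: error at position 14

Data: 00101011111 (corrected bit 14)


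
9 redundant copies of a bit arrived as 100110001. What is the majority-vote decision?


Ones: 4 out of 9
Threshold: 5

0 (4/9 voted 1)


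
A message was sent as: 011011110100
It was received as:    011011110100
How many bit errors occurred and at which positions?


XOR: 000000000000

0 errors (received matches sent)


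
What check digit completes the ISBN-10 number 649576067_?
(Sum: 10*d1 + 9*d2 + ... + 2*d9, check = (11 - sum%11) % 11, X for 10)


Weighted sum: 307
307 mod 11 = 10

Check digit: 1


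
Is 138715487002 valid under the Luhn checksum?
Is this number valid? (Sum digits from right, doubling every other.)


Luhn sum = 49
49 mod 10 = 9

Invalid (Luhn sum mod 10 = 9)


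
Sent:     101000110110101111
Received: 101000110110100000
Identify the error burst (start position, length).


XOR: 000000000000001111

Burst at position 14, length 4


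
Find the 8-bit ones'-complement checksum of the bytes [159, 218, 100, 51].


Sum = 528 mod 256 = 16
Complement = 239

239


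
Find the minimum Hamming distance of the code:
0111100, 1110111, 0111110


Comparing all pairs, minimum distance: 1
Can detect 0 errors, correct 0 errors

1


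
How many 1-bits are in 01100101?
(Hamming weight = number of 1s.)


Counting 1s in 01100101

4


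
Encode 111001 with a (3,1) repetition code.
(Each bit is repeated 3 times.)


Each bit -> 3 copies

111111111000000111


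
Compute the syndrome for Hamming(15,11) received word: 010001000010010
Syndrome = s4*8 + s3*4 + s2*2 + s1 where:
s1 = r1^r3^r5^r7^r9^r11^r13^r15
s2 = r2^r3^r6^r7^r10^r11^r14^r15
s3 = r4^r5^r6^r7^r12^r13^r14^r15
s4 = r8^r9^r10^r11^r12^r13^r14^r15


s1=1, s2=0, s3=0, s4=0

Syndrome = 1 (error at position 1)


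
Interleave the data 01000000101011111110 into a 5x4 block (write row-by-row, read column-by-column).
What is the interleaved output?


Matrix:
  0100
  0000
  1010
  1111
  1110
Read columns: 00111100110011100010

00111100110011100010


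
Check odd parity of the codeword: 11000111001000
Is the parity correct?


Number of 1s: 6

No, parity error (6 ones)


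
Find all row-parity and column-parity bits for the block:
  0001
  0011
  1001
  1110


Row parities: 1001
Column parities: 0101

Row P: 1001, Col P: 0101, Corner: 0


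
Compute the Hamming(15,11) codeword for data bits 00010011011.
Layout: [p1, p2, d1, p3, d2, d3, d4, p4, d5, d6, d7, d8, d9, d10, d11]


Parity bits: p1=1, p2=0, p3=0, p4=0

100000100011011


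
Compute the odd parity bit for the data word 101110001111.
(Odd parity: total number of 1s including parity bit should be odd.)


Number of 1s in data: 8
Parity bit: 1

1


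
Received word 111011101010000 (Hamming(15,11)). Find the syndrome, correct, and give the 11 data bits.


Syndrome = 6: error at position 6

Data: 11011010000 (corrected bit 6)


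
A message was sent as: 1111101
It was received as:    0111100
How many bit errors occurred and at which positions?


XOR: 1000001

2 error(s) at position(s): 0, 6


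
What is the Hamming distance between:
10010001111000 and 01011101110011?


XOR: 11001100001011
Count of 1s: 7

7


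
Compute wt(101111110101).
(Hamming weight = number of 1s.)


Counting 1s in 101111110101

9


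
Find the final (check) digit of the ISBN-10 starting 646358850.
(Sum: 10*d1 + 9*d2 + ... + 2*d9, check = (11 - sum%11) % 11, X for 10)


Weighted sum: 282
282 mod 11 = 7

Check digit: 4


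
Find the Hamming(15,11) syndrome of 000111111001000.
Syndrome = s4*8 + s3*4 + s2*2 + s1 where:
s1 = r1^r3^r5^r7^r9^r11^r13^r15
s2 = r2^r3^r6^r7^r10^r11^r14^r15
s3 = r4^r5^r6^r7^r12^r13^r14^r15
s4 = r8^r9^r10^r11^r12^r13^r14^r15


s1=1, s2=0, s3=1, s4=1

Syndrome = 13 (error at position 13)


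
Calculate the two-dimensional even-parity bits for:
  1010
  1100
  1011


Row parities: 001
Column parities: 1101

Row P: 001, Col P: 1101, Corner: 1


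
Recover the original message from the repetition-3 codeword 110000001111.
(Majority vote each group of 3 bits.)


Groups: 110, 000, 001, 111
Majority votes: 1001

1001


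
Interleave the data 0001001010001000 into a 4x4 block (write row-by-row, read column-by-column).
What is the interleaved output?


Matrix:
  0001
  0010
  1000
  1000
Read columns: 0011000001001000

0011000001001000


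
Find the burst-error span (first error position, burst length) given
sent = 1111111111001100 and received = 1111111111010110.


XOR: 0000000000011010

Burst at position 11, length 4


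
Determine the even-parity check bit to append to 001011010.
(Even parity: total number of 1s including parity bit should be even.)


Number of 1s in data: 4
Parity bit: 0

0


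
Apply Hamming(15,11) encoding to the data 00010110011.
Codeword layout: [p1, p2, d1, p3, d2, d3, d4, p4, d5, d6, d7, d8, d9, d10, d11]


Parity bits: p1=1, p2=1, p3=1, p4=0

110100100110011


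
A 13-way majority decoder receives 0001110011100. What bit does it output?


Ones: 6 out of 13
Threshold: 7

0 (6/13 voted 1)


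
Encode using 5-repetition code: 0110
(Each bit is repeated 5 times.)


Each bit -> 5 copies

00000111111111100000


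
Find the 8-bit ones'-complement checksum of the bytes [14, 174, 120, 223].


Sum = 531 mod 256 = 19
Complement = 236

236


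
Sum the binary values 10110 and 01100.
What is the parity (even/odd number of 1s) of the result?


10110 = 22
01100 = 12
Sum = 34 = 100010
1s count = 2

even parity (2 ones in 100010)


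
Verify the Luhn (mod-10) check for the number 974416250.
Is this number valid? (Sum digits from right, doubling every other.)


Luhn sum = 33
33 mod 10 = 3

Invalid (Luhn sum mod 10 = 3)


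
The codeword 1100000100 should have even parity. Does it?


Number of 1s: 3

No, parity error (3 ones)


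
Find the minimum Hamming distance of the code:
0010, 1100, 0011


Comparing all pairs, minimum distance: 1
Can detect 0 errors, correct 0 errors

1


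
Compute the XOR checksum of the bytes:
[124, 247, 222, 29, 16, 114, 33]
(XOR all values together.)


XOR chain: 124 ^ 247 ^ 222 ^ 29 ^ 16 ^ 114 ^ 33 = 11

11


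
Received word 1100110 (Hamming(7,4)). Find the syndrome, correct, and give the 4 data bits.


Syndrome = 0: no error detected

Data: 0110 (no errors)


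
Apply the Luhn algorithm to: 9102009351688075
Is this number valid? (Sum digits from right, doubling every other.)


Luhn sum = 54
54 mod 10 = 4

Invalid (Luhn sum mod 10 = 4)


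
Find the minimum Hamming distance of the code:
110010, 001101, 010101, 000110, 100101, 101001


Comparing all pairs, minimum distance: 2
Can detect 1 errors, correct 0 errors

2


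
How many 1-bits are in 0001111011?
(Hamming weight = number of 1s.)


Counting 1s in 0001111011

6


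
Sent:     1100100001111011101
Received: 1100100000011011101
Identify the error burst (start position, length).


XOR: 0000000001100000000

Burst at position 9, length 2


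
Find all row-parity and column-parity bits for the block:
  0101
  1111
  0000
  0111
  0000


Row parities: 00010
Column parities: 1101

Row P: 00010, Col P: 1101, Corner: 1


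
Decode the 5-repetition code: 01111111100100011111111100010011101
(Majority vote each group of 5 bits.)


Groups: 01111, 11110, 01000, 11111, 11110, 00100, 11101
Majority votes: 1101101

1101101


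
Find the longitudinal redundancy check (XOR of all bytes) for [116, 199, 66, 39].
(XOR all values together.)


XOR chain: 116 ^ 199 ^ 66 ^ 39 = 214

214


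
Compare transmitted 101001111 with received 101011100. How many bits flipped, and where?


XOR: 000010011

3 error(s) at position(s): 4, 7, 8


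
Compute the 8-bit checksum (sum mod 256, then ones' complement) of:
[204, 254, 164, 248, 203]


Sum = 1073 mod 256 = 49
Complement = 206

206


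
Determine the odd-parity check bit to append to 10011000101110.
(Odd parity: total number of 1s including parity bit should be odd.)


Number of 1s in data: 7
Parity bit: 0

0


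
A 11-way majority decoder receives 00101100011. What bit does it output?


Ones: 5 out of 11
Threshold: 6

0 (5/11 voted 1)


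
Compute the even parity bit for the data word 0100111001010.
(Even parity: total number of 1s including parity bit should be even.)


Number of 1s in data: 6
Parity bit: 0

0


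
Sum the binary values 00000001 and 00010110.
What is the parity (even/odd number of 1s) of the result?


00000001 = 1
00010110 = 22
Sum = 23 = 10111
1s count = 4

even parity (4 ones in 10111)


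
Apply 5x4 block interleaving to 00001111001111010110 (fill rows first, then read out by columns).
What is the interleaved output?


Matrix:
  0000
  1111
  0011
  1101
  0110
Read columns: 01010010110110101110

01010010110110101110


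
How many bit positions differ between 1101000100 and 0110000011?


XOR: 1011000111
Count of 1s: 6

6


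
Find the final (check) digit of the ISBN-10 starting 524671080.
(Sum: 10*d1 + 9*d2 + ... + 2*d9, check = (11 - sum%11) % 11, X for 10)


Weighted sum: 213
213 mod 11 = 4

Check digit: 7


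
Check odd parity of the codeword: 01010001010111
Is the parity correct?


Number of 1s: 7

Yes, parity is correct (7 ones)


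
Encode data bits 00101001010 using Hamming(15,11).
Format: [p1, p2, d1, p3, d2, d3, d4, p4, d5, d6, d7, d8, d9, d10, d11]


Parity bits: p1=1, p2=0, p3=1, p4=1

100101011001010


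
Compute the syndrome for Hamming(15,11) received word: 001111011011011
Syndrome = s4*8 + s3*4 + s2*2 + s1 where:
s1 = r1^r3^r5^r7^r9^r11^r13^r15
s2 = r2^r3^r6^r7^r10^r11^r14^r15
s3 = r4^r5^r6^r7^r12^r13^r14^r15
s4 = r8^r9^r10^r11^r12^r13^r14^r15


s1=1, s2=1, s3=0, s4=0

Syndrome = 3 (error at position 3)


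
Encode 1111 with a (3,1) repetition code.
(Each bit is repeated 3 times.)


Each bit -> 3 copies

111111111111


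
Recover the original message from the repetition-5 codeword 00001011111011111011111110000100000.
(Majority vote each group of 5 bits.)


Groups: 00001, 01111, 10111, 11011, 11111, 00001, 00000
Majority votes: 0111100

0111100


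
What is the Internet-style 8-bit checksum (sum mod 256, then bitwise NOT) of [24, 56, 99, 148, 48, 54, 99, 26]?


Sum = 554 mod 256 = 42
Complement = 213

213


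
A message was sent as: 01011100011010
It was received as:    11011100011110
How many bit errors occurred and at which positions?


XOR: 10000000000100

2 error(s) at position(s): 0, 11


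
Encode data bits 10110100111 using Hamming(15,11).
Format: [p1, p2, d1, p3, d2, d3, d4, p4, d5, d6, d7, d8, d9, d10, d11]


Parity bits: p1=0, p2=0, p3=1, p4=0

001101100100111


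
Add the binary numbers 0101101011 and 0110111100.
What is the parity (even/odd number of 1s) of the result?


0101101011 = 363
0110111100 = 444
Sum = 807 = 1100100111
1s count = 6

even parity (6 ones in 1100100111)


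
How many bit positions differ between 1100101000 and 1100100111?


XOR: 0000001111
Count of 1s: 4

4


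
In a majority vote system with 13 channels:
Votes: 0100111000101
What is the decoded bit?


Ones: 6 out of 13
Threshold: 7

0 (6/13 voted 1)


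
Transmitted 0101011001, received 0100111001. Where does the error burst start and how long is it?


XOR: 0001100000

Burst at position 3, length 2


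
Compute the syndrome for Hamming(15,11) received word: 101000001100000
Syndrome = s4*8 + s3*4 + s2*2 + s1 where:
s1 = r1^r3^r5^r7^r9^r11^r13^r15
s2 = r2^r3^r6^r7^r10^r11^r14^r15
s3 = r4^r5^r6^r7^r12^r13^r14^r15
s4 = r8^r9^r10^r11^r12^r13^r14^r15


s1=1, s2=0, s3=0, s4=0

Syndrome = 1 (error at position 1)


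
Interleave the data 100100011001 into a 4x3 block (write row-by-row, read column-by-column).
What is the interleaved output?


Matrix:
  100
  100
  011
  001
Read columns: 110000100011

110000100011


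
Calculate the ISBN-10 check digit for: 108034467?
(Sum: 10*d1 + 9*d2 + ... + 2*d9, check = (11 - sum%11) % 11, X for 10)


Weighted sum: 160
160 mod 11 = 6

Check digit: 5


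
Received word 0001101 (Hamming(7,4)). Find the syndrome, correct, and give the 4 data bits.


Syndrome = 6: error at position 6

Data: 0111 (corrected bit 6)


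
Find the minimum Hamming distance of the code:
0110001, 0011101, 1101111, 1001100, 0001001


Comparing all pairs, minimum distance: 2
Can detect 1 errors, correct 0 errors

2


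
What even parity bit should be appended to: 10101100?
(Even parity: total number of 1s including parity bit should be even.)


Number of 1s in data: 4
Parity bit: 0

0


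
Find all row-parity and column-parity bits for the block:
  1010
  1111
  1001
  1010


Row parities: 0000
Column parities: 0110

Row P: 0000, Col P: 0110, Corner: 0


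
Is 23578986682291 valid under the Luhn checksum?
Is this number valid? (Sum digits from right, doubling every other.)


Luhn sum = 71
71 mod 10 = 1

Invalid (Luhn sum mod 10 = 1)


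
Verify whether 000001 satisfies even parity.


Number of 1s: 1

No, parity error (1 ones)


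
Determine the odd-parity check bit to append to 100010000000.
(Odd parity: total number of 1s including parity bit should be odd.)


Number of 1s in data: 2
Parity bit: 1

1
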